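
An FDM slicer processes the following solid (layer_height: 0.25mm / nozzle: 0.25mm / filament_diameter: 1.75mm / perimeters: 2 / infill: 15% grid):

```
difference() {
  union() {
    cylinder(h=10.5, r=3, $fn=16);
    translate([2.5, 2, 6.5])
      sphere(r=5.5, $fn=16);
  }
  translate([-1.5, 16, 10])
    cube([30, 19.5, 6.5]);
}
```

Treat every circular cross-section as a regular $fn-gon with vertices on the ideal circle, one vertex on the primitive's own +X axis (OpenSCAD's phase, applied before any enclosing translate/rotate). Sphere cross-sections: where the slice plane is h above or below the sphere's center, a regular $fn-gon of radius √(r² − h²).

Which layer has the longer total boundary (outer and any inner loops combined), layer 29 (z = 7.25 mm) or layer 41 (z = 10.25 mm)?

Layer 29 (z = 7.25): the cylinder: section is a regular 16-gon, circumradius r=3 (perimeter = 2·16·3.000·sin(180°/16) = 18.73 mm); the r=5.5 sphere at (2.5, 2) contributes a regular 16-gon of circumradius √(5.5²−0.75²) = 5.449 (perimeter = 2·16·5.449·sin(180°/16) = 34.02 mm); Merging all regions: the regions partially overlap (shared area 24.64 mm²), so the edge portions inside another operand are dropped and the merged outline is re-measured after clipping — boundary = 34.81 mm; the cube at (-1.5, 16) is not intersected at this z (z outside [10, 16.5]); Taking the first minus the rest: none of the subtracted shapes is present at this height, so the result so far is unchanged — boundary = 34.81 mm. So its perimeter = 34.81 mm. Layer 41 (z = 10.25): the r=3 cylinder contributes a regular 16-gon of circumradius 3 (perimeter = 2·16·3.000·sin(180°/16) = 18.73 mm); the r=5.5 sphere at (2.5, 2) slices to a regular 16-gon of circumradius 4.023 (√(r²−h²) with h=3.75 from center) (perimeter = 2·16·4.023·sin(180°/16) = 25.12 mm); Taking the union: the regions partially overlap (shared area 15.94 mm²), so the edge portions inside another operand are dropped and the merged outline is re-measured after clipping — boundary = 28.92 mm; the 30×19.5 cube at (-1.5, 16) contributes its full rectangle (perimeter 99.00 mm); Subtracting the remaining from the first: starting from the result so far, the 30×19.5 cube at (-1.5, 16) misses the remaining region (no effect) — boundary = 28.92 mm. So its perimeter = 28.92 mm. Layer 29 is larger (34.81 vs 28.92 mm).

layer 29 (z = 7.25 mm)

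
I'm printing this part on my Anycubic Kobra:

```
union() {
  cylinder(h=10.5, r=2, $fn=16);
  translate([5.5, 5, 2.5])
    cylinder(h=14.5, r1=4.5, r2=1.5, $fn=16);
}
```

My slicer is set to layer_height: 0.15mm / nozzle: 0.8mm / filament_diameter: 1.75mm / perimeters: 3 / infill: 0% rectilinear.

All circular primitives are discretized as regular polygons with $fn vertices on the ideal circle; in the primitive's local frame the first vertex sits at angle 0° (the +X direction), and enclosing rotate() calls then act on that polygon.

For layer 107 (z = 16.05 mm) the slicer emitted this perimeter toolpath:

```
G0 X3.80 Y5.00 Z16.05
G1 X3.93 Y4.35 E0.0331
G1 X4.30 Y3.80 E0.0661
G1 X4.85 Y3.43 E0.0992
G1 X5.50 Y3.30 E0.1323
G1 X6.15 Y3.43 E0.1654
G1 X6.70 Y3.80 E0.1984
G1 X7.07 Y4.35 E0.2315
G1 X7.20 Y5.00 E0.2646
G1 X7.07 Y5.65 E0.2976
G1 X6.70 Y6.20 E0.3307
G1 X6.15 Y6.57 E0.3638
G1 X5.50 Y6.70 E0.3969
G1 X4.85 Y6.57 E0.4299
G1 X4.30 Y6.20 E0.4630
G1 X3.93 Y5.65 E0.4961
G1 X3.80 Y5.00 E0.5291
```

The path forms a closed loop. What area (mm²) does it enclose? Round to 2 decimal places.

8.84 mm²

Apply the shoelace formula to the sequence of (X, Y) vertices; enclosed area = 8.84 mm².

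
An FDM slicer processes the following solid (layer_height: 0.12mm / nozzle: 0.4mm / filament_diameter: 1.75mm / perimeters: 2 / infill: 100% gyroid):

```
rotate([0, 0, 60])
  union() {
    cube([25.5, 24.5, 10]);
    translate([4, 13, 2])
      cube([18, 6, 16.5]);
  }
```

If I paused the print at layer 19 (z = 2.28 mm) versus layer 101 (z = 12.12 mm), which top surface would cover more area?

layer 19 (z = 2.28 mm)

Layer 19 (z = 2.28): the cube (footprint 25.5×24.5) is included at this height (area 624.75 mm²); the cube at (4, 13) (footprint 18×6) is included at this height (area 108.00 mm²); Merging all regions: the 18×6 cube at (4, 13) lies entirely inside the 25.5×24.5 cube, so the union is just the 25.5×24.5 cube — area = 624.75 mm²; (whole slice rotated 60° about Z — lengths, areas and connectivity unchanged). So its area = 624.75 mm². Layer 101 (z = 12.12): the cube is absent (z outside [0, 10]); the cube at (4, 13) is present — its section is the full 18×6 rectangle (area 108.00 mm²); Combining (union): only the 18×6 cube at (4, 13) is present, so the union is just that shape — area = 108.00 mm²; (rotated 60° about Z; rotation is an isometry so areas/perimeters/island counts are preserved). So its area = 108.00 mm². Layer 19 is larger (624.75 vs 108.00 mm²).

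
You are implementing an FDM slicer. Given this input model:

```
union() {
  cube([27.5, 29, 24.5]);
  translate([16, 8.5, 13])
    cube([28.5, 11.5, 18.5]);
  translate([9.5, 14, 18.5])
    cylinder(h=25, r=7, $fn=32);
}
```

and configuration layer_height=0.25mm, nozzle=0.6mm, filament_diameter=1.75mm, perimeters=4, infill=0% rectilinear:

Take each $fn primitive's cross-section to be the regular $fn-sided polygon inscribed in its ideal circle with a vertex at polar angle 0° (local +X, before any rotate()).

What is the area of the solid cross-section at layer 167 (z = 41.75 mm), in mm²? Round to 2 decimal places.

152.95 mm²

At z = 41.75 mm: the cube is not intersected at this z (z outside [0, 24.5]); the cube at (16, 8.5) is absent (z outside [13, 31.5]); the cylinder at (9.5, 14): section is a regular 32-gon, circumradius r=7 (area = (32/2)·7.000²·sin(360°/32) = 152.95 mm²); Taking the union: only the r=7 cylinder at (9.5, 14) is present, so the union is just that shape — area = 152.95 mm². Overall, the cross-section is a single solid region. Net area = 152.95 mm².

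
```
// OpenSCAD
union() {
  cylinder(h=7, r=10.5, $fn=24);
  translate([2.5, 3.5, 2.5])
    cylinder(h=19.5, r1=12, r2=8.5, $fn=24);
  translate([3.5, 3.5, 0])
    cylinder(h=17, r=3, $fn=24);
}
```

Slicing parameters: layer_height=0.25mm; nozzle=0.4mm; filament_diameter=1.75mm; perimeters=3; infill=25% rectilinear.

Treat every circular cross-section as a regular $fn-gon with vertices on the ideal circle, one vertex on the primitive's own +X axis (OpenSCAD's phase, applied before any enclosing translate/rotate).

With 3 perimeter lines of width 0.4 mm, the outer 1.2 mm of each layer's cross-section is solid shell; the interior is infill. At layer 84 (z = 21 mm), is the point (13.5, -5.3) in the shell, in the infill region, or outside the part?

At z = 21 mm: the cylinder is not intersected at this z (z outside [0, 7]); the cone at (2.5, 3.5): at t=0.949 of its height the radius interpolates to r₁+(r₂−r₁)t = 8.679, giving a regular 24-gon of that circumradius; the cylinder at (3.5, 3.5) is not intersected at this z (z outside [0, 17]); Merging all regions: only the cone at (2.5, 3.5) is present, so the union is just that shape — 1 connected region. Overall, the cross-section is a single solid region. The nearest boundary edge runs (8.64, -2.64)→(10.02, -0.84); distance from the point to it = 5.48 mm. The point is not inside any of the regions above, so it lies outside the cross-section (5.48 mm from the nearest boundary).

outside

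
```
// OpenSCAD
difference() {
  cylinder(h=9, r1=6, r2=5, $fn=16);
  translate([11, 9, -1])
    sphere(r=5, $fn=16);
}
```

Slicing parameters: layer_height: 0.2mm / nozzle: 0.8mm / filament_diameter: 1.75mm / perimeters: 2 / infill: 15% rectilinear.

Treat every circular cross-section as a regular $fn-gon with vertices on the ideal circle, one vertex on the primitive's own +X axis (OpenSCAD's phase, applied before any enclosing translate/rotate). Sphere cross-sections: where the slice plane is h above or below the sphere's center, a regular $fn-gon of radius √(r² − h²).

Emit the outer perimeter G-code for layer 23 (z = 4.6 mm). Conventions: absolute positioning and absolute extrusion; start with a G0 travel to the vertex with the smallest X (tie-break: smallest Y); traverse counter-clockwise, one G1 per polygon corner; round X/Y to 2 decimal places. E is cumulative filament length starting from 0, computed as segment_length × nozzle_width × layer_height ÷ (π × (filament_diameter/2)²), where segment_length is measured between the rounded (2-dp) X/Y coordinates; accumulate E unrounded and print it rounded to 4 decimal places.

G0 X-5.49 Y0.00 Z4.60
G1 X-5.07 Y-2.10 E0.1425
G1 X-3.88 Y-3.88 E0.2849
G1 X-2.10 Y-5.07 E0.4273
G1 X0.00 Y-5.49 E0.5698
G1 X2.10 Y-5.07 E0.7122
G1 X3.88 Y-3.88 E0.8547
G1 X5.07 Y-2.10 E0.9971
G1 X5.49 Y0.00 E1.1396
G1 X5.07 Y2.10 E1.2820
G1 X3.88 Y3.88 E1.4244
G1 X2.10 Y5.07 E1.5669
G1 X0.00 Y5.49 E1.7093
G1 X-2.10 Y5.07 E1.8518
G1 X-3.88 Y3.88 E1.9942
G1 X-5.07 Y2.10 E2.1366
G1 X-5.49 Y0.00 E2.2791

At z = 4.6 mm: the cone (r1=6→r2=5) has section circumradius 5.489 here — a regular 16-gon; the sphere at (11, 9) is not intersected at this z (|z−center|=5.600 > r=5); Taking the first minus the rest: none of the subtracted shapes is present at this height, so the cone is unchanged — 1 connected region. The outline is a single polygon with 16 vertices. Extrusion per mm of travel: 0.8 × 0.2 / (π × 0.875²) = 0.066520. Accumulating E over each segment gives final E = 2.2791.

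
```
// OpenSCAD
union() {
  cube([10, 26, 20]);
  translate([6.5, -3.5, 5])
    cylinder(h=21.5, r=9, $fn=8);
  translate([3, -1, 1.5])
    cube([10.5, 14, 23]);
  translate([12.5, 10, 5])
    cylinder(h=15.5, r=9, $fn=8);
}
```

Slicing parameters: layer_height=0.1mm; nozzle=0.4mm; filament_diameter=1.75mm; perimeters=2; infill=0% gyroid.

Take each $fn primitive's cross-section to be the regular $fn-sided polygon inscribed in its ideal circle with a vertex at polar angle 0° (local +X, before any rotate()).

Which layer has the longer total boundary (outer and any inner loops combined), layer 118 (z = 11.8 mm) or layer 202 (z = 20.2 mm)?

Layer 118 (z = 11.8): the cube (footprint 10×26) is included at this height (perimeter 72.00 mm); the r=9 cylinder at (6.5, -3.5) gives a regular 8-gon of circumradius 9 (constant along its height) (perimeter = 2·8·9.000·sin(180°/8) = 55.11 mm); the cube at (3, -1) is present — its section is the full 10.5×14 rectangle (perimeter 49.00 mm); the r=9 cylinder at (12.5, 10) gives a regular 8-gon of circumradius 9 (constant along its height) (perimeter = 2·8·9.000·sin(180°/8) = 55.11 mm); Combining (union): the regions partially overlap (shared area 269.07 mm²), so the edge portions inside another operand are dropped and the merged outline is re-measured after clipping — boundary = 110.07 mm. So its perimeter = 110.07 mm. Layer 202 (z = 20.2): the cube does not reach this height (z outside [0, 20]); the r=9 cylinder at (6.5, -3.5) gives a regular 8-gon of circumradius 9 (constant along its height) (perimeter = 2·8·9.000·sin(180°/8) = 55.11 mm); the 10.5×14 cube at (3, -1) contributes its full rectangle (perimeter 49.00 mm); the cylinder at (12.5, 10): section is a regular 8-gon, circumradius r=9 (perimeter = 2·8·9.000·sin(180°/8) = 55.11 mm); Merging all regions: the regions partially overlap (shared area 149.36 mm²), so the edge portions inside another operand are dropped and the merged outline is re-measured after clipping — boundary = 90.55 mm. So its perimeter = 90.55 mm. Layer 118 is larger (110.07 vs 90.55 mm).

layer 118 (z = 11.8 mm)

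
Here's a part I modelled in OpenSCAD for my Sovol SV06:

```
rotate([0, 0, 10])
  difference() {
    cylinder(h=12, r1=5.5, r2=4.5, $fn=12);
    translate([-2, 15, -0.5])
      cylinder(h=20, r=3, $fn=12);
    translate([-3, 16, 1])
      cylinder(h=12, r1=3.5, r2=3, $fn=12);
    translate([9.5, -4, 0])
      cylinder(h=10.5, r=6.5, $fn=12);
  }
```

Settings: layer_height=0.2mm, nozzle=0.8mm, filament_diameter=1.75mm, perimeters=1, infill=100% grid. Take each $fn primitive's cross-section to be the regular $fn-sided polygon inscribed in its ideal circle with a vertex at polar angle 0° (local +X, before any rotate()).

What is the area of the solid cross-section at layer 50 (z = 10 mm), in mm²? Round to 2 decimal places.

63.91 mm²

At z = 10 mm: the cone (r1=5.5→r2=4.5) has section circumradius 4.667 here — a regular 12-gon (area = (12/2)·4.667²·sin(360°/12) = 65.33 mm²); the r=3 cylinder at (-2, 15) gives a regular 12-gon of circumradius 3 (constant along its height) (area = (12/2)·3.000²·sin(360°/12) = 27.00 mm²); the cone at (-3, 16) (r1=3.5→r2=3) has section circumradius 3.125 here — a regular 12-gon (area = (12/2)·3.125²·sin(360°/12) = 29.30 mm²); the r=6.5 cylinder at (9.5, -4) gives a regular 12-gon of circumradius 6.5 (constant along its height) (area = (12/2)·6.500²·sin(360°/12) = 126.75 mm²); After the difference (first − rest): starting from the cone (65.33 mm²), the r=3 cylinder at (-2, 15) misses the remaining region (no effect); the cone at (-3, 16) misses the remaining region (no effect); the r=6.5 cylinder at (9.5, -4) partially overlaps it — only the 1.42 mm² overlap (of its 126.75 mm²) is removed, clipping the outline — area = 63.91 mm²; (rotated 10° about Z; rotation is an isometry so areas/perimeters/island counts are preserved). Overall, the cross-section is a single solid region. Net area = 63.91 mm².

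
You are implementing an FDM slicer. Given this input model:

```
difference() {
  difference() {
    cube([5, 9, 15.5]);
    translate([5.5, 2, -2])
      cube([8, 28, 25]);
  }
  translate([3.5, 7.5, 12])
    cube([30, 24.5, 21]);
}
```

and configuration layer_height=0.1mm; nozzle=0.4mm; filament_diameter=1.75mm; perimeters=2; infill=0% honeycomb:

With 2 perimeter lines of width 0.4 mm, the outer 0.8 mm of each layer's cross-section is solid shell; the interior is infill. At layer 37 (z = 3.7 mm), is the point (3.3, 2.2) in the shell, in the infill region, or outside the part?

infill

At z = 3.7 mm: the cube (footprint 5×9) is included at this height; the cube at (5.5, 2) (footprint 8×28) is included at this height; Taking the first minus the rest: starting from the 5×9 cube, the 8×28 cube at (5.5, 2) misses the remaining region (no effect) — 1 connected region; the cube at (3.5, 7.5) is not intersected at this z (z outside [12, 33]); After the difference (first − rest): none of the subtracted shapes is present at this height, so that combined region is unchanged — 1 connected region. Overall, the cross-section is a single solid region. The nearest boundary edge runs (5.00, 9.00)→(5.00, 0.00); distance from the point to it = 1.70 mm. The point is inside the cross-section and 1.70 mm from the nearest boundary — more than the 0.8 mm shell width (2 × 0.4), so it's in the infill interior.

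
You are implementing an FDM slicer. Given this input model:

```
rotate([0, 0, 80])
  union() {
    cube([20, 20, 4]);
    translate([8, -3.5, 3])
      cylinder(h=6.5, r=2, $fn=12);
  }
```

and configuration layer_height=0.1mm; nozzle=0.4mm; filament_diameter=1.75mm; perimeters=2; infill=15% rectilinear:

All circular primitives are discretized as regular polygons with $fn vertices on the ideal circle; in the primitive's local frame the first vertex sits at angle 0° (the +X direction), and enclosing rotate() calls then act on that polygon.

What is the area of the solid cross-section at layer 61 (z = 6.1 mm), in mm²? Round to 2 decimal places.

12.00 mm²

At z = 6.1 mm: the cube does not reach this height (z outside [0, 4]); the r=2 cylinder at (8, -3.5) contributes a regular 12-gon of circumradius 2 (area = (12/2)·2.000²·sin(360°/12) = 12.00 mm²); Combining (union): only the r=2 cylinder at (8, -3.5) is present, so the union is just that shape — area = 12.00 mm²; (rotated 80° about Z; rotation is an isometry so areas/perimeters/island counts are preserved). Overall, the cross-section is a single solid region. Net area = 12.00 mm².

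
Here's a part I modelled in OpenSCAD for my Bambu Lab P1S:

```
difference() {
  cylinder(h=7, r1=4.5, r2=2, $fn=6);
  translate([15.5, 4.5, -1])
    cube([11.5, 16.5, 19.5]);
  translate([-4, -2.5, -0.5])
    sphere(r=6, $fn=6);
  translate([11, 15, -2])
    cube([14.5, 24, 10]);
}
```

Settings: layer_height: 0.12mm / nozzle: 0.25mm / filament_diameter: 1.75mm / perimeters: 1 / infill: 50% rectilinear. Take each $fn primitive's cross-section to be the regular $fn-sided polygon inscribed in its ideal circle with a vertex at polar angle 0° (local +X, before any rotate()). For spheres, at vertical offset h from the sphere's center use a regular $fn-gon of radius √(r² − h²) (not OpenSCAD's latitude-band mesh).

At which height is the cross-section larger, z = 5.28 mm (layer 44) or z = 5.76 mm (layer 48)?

layer 44 (z = 5.28 mm)

Layer 44 (z = 5.28): the cone: at t=0.754 of its height the radius interpolates to r₁+(r₂−r₁)t = 2.614, giving a regular 6-gon of that circumradius (area = (6/2)·2.614²·sin(360°/6) = 17.76 mm²); the 11.5×16.5 cube at (15.5, 4.5) contributes its full rectangle (area 189.75 mm²); the sphere at (-4, -2.5): section is a regular 6-gon, circumradius = √(r²−h²) = √(6²−5.78²) = 1.610 (area = (6/2)·1.610²·sin(360°/6) = 6.73 mm²); the cube at (11, 15) (footprint 14.5×24) is included at this height (area 348.00 mm²); Subtracting the remaining from the first: starting from the cone (17.76 mm²), the 11.5×16.5 cube at (15.5, 4.5) misses the remaining region (no effect); the r=6 sphere at (-4, -2.5) misses the remaining region (no effect); the 14.5×24 cube at (11, 15) misses the remaining region (no effect) — area = 17.76 mm². So its area = 17.76 mm². Layer 48 (z = 5.76): the cone: at t=0.823 of its height the radius interpolates to r₁+(r₂−r₁)t = 2.443, giving a regular 6-gon of that circumradius (area = (6/2)·2.443²·sin(360°/6) = 15.50 mm²); the cube at (15.5, 4.5) (footprint 11.5×16.5) is included at this height (area 189.75 mm²); the sphere at (-4, -2.5) is not intersected at this z (|z−center|=6.260 > r=6); the cube at (11, 15) is present — its section is the full 14.5×24 rectangle (area 348.00 mm²); After the difference (first − rest): starting from the cone (15.50 mm²), the 11.5×16.5 cube at (15.5, 4.5) misses the remaining region (no effect); the 14.5×24 cube at (11, 15) misses the remaining region (no effect) — area = 15.50 mm². So its area = 15.50 mm². Layer 44 is larger (17.76 vs 15.50 mm²).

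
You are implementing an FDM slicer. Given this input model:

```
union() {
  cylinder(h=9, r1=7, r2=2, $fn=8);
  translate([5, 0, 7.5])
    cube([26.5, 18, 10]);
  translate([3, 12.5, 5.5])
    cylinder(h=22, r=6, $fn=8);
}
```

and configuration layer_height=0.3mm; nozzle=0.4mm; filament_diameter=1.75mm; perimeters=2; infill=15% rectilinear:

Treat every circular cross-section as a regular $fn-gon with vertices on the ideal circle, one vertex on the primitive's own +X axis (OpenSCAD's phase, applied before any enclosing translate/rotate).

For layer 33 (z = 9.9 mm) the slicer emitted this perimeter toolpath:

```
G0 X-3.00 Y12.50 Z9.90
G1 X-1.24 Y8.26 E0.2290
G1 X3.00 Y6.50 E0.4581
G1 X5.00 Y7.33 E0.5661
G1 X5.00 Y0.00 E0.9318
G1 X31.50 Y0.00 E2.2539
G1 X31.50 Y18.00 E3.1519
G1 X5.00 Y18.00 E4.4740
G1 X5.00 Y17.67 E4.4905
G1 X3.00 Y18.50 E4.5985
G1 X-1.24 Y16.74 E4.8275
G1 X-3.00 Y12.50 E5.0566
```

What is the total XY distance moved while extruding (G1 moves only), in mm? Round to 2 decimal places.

Sum the Euclidean lengths of each G1 segment: total = 101.35 mm.

101.35 mm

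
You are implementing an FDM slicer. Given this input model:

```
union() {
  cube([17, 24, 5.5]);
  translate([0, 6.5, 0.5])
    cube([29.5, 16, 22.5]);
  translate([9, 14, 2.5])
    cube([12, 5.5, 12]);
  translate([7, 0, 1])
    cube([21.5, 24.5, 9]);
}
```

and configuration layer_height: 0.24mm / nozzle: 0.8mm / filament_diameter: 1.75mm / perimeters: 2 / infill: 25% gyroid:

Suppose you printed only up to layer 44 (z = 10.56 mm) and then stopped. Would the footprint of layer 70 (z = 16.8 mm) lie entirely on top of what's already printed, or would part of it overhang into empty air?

Compare the two slices. At z = 10.56: the cube is not intersected at this z (z outside [0, 5.5]); the 29.5×16 cube at (0, 6.5) contributes its full rectangle (area 472.00 mm²); the 12×5.5 cube at (9, 14) contributes its full rectangle (area 66.00 mm²); the cube at (7, 0) is not intersected at this z (z outside [1, 10]); Taking the union: the 12×5.5 cube at (9, 14) lies entirely inside the 29.5×16 cube at (0, 6.5), so the union is just the 29.5×16 cube at (0, 6.5) — area = 472.00 mm². At z = 16.8: the cube does not reach this height (z outside [0, 5.5]); the cube at (0, 6.5) (footprint 29.5×16) is included at this height (area 472.00 mm²); the cube at (9, 14) does not reach this height (z outside [2.5, 14.5]); the cube at (7, 0) is absent (z outside [1, 10]); Merging all regions: only the 29.5×16 cube at (0, 6.5) is present, so the union is just that shape — area = 472.00 mm². Checking containment: the cross-section at z = 16.8 is a subset of the cross-section at z = 10.56.

entirely on top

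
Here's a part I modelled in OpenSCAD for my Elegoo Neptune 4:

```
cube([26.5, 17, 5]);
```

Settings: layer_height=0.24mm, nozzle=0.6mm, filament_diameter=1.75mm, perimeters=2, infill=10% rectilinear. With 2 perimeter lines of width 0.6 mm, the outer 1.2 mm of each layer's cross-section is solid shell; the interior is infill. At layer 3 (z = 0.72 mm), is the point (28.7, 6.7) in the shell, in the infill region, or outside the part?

outside

At z = 0.72 mm: the cube is present — its section is the full 26.5×17 rectangle. Overall, the cross-section is a single solid region. The nearest boundary edge runs (26.50, 0.00)→(26.50, 17.00); distance from the point to it = 2.20 mm. The point is not inside any of the regions above, so it lies outside the cross-section (2.20 mm from the nearest boundary).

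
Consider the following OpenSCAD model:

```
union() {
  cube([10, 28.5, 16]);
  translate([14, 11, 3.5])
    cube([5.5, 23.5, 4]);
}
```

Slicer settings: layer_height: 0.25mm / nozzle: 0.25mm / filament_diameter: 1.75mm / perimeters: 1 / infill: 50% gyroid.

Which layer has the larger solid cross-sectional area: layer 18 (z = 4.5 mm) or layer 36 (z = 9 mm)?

layer 18 (z = 4.5 mm)

Layer 18 (z = 4.5): the cube is present — its section is the full 10×28.5 rectangle (area 285.00 mm²); the 5.5×23.5 cube at (14, 11) contributes its full rectangle (area 129.25 mm²); Taking the union: the 2 present regions are separate (no shared area or edge), so areas and boundary lengths simply add and each stays a separate island — area = 414.25 mm². So its area = 414.25 mm². Layer 36 (z = 9): the cube (footprint 10×28.5) is included at this height (area 285.00 mm²); the cube at (14, 11) is not intersected at this z (z outside [3.5, 7.5]); Combining (union): only the 10×28.5 cube is present, so the union is just that shape — area = 285.00 mm². So its area = 285.00 mm². Layer 18 is larger (414.25 vs 285.00 mm²).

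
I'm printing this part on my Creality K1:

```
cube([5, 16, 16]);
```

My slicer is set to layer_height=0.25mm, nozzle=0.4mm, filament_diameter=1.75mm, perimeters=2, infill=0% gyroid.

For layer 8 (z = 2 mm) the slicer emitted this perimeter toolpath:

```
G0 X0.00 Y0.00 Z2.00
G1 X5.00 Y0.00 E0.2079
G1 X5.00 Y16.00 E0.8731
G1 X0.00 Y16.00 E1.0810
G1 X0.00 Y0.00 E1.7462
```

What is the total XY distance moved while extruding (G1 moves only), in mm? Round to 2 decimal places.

42.00 mm

Sum the Euclidean lengths of each G1 segment: total = 42.00 mm.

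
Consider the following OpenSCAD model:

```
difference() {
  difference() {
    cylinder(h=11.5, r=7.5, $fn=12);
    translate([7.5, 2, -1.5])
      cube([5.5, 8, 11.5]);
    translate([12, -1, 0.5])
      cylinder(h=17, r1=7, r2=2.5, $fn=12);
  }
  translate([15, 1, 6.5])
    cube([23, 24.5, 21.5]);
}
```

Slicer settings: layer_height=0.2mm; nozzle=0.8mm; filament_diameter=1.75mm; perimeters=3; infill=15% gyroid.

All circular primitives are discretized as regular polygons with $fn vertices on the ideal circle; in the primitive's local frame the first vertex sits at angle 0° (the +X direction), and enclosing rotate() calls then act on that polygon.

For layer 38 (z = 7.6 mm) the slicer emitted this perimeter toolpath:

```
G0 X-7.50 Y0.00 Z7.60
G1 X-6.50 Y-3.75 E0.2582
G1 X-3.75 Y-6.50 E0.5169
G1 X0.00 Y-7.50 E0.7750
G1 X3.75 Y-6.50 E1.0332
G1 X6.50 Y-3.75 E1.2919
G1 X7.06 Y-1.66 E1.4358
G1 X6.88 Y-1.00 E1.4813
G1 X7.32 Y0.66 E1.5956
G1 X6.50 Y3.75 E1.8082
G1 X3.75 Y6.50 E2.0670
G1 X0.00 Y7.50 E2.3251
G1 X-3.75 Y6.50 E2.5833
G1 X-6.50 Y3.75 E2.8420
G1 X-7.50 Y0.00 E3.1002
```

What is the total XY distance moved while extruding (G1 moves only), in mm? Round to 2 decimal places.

Sum the Euclidean lengths of each G1 segment: total = 46.60 mm.

46.60 mm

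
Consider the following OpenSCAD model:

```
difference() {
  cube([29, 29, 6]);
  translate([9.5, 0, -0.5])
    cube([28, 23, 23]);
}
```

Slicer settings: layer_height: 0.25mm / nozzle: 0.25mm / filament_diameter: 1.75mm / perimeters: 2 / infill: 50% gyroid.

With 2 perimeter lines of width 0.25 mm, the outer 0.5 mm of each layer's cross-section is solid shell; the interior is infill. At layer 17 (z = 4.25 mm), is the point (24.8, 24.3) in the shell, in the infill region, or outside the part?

At z = 4.25 mm: the 29×29 cube contributes its full rectangle; the cube at (9.5, 0) is present — its section is the full 28×23 rectangle; After the difference (first − rest): starting from the 29×29 cube, the 28×23 cube at (9.5, 0) partially overlaps it — only the 448.50 mm² overlap (of its 644.00 mm²) is removed, clipping the outline — 1 connected region. Overall, the cross-section is a single solid region. The nearest boundary edge runs (29.00, 23.00)→(9.50, 23.00); distance from the point to it = 1.30 mm. The point is inside the cross-section and 1.30 mm from the nearest boundary — more than the 0.5 mm shell width (2 × 0.25), so it's in the infill interior.

infill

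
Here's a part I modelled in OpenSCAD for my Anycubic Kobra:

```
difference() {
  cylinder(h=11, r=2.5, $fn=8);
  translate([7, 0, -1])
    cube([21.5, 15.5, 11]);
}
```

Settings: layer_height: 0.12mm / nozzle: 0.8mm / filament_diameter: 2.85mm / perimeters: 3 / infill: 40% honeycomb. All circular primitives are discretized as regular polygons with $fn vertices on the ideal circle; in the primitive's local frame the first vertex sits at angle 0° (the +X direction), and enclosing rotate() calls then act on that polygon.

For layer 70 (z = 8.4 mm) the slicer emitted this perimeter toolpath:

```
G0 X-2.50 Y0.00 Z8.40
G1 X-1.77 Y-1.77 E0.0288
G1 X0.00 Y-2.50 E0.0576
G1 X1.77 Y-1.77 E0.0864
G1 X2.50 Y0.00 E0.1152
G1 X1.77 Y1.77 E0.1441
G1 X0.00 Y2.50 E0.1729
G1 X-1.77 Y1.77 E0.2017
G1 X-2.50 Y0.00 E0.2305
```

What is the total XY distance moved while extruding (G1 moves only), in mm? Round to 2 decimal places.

15.32 mm

Sum the Euclidean lengths of each G1 segment: total = 15.32 mm.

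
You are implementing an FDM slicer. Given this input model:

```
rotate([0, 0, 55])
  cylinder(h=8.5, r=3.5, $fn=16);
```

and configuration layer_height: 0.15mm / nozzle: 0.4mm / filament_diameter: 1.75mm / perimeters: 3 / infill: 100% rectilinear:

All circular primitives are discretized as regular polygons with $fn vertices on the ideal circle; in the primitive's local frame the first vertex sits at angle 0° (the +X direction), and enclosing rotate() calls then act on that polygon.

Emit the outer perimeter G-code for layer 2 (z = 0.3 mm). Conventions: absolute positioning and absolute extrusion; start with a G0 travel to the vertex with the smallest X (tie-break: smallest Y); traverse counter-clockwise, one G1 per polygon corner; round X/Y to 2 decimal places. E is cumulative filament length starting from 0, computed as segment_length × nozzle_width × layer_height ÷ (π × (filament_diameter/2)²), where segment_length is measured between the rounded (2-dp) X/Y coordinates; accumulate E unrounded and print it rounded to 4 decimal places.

G0 X-3.45 Y-0.61 Z0.30
G1 X-2.95 Y-1.88 E0.0340
G1 X-2.01 Y-2.87 E0.0681
G1 X-0.76 Y-3.42 E0.1022
G1 X0.61 Y-3.45 E0.1364
G1 X1.88 Y-2.95 E0.1704
G1 X2.87 Y-2.01 E0.2045
G1 X3.42 Y-0.76 E0.2385
G1 X3.45 Y0.61 E0.2727
G1 X2.95 Y1.88 E0.3067
G1 X2.01 Y2.87 E0.3408
G1 X0.76 Y3.42 E0.3749
G1 X-0.61 Y3.45 E0.4091
G1 X-1.88 Y2.95 E0.4431
G1 X-2.87 Y2.01 E0.4772
G1 X-3.42 Y0.76 E0.5112
G1 X-3.45 Y-0.61 E0.5454

At z = 0.3 mm: the cylinder: section is a regular 16-gon, circumradius r=3.5; (whole slice rotated 55° about Z — lengths, areas and connectivity unchanged). The outline is a single polygon with 16 vertices. Extrusion per mm of travel: 0.4 × 0.15 / (π × 0.875²) = 0.024945. Accumulating E over each segment gives final E = 0.5454.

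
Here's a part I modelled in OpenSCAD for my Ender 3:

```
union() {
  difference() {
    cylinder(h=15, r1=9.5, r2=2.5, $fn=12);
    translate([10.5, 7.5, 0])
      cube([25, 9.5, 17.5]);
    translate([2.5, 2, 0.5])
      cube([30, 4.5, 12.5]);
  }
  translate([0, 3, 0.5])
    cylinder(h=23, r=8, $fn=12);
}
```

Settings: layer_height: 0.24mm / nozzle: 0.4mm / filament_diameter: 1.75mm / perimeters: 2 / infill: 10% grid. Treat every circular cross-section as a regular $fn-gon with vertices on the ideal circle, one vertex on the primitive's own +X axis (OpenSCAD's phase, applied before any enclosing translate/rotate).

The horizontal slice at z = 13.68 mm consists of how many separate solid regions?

1

At z = 13.68 mm: the cone contributes a regular 12-gon of circumradius 3.116 (interpolated between r1=9.5 and r2=2.5 at t=0.912); the 25×9.5 cube at (10.5, 7.5) contributes its full rectangle; the cube at (2.5, 2) does not reach this height (z outside [0.5, 13]); Taking the first minus the rest: starting from the cone, the 25×9.5 cube at (10.5, 7.5) misses the remaining region (no effect) — 1 connected region; the r=8 cylinder at (0, 3) contributes a regular 12-gon of circumradius 8; Merging all regions: that combined region lies entirely inside the r=8 cylinder at (0, 3), so the union is just the r=8 cylinder at (0, 3) — 1 connected region. The result has 1 disconnected region.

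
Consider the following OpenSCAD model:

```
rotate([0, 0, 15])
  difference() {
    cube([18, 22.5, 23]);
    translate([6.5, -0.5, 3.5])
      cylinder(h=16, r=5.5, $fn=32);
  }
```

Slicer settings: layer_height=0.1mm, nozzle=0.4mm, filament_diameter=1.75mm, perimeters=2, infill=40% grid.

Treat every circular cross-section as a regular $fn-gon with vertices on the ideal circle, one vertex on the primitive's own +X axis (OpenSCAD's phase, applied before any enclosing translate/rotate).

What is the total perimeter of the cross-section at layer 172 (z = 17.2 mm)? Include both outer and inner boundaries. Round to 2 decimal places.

At z = 17.2 mm: the cube (footprint 18×22.5) is included at this height (perimeter 81.00 mm); the r=5.5 cylinder at (6.5, -0.5) gives a regular 32-gon of circumradius 5.5 (constant along its height) (perimeter = 2·32·5.500·sin(180°/32) = 34.50 mm); After the difference (first − rest): starting from the 18×22.5 cube, the r=5.5 cylinder at (6.5, -0.5) partially overlaps it — only the 41.74 mm² overlap (of its 94.42 mm²) is removed, clipping the outline — boundary = 86.34 mm; (rotated 15° about Z; rotation is an isometry so areas/perimeters/island counts are preserved). Overall, the cross-section is a single solid region. Total boundary length (outer) = 86.34 mm.

86.34 mm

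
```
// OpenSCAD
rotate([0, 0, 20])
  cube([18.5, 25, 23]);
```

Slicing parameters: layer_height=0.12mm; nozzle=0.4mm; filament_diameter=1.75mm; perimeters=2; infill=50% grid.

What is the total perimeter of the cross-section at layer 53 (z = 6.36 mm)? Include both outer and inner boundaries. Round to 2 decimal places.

At z = 6.36 mm: the cube is present — its section is the full 18.5×25 rectangle (perimeter 87.00 mm); (whole slice rotated 20° about Z — lengths, areas and connectivity unchanged). Overall, the cross-section is a single solid region. Total boundary length (outer) = 87.00 mm.

87.00 mm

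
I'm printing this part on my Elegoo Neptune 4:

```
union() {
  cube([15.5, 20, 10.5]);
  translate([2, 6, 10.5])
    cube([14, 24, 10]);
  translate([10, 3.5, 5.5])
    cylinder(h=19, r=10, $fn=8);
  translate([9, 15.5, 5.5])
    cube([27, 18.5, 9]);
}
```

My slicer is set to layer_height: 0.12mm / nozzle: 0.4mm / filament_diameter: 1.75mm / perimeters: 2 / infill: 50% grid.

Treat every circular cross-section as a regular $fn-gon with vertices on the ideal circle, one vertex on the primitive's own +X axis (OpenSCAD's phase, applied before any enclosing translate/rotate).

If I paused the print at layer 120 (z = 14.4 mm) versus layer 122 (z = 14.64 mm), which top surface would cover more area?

Layer 120 (z = 14.4): the cube does not reach this height (z outside [0, 10.5]); the cube at (2, 6) is present — its section is the full 14×24 rectangle (area 336.00 mm²); the r=10 cylinder at (10, 3.5) contributes a regular 8-gon of circumradius 10 (area = (8/2)·10.000²·sin(360°/8) = 282.84 mm²); the cube at (9, 15.5) is present — its section is the full 27×18.5 rectangle (area 499.50 mm²); Taking the union: the regions partially overlap — summed areas 1118.34 mm² minus the doubly-counted overlap 184.93 mm² gives 933.42 mm² — area = 933.42 mm². So its area = 933.42 mm². Layer 122 (z = 14.64): the cube is not intersected at this z (z outside [0, 10.5]); the cube at (2, 6) is present — its section is the full 14×24 rectangle (area 336.00 mm²); the cylinder at (10, 3.5): section is a regular 8-gon, circumradius r=10 (area = (8/2)·10.000²·sin(360°/8) = 282.84 mm²); the cube at (9, 15.5) is not intersected at this z (z outside [5.5, 14.5]); Merging all regions: the regions partially overlap — summed areas 618.84 mm² minus the doubly-counted overlap 83.43 mm² gives 535.42 mm² — area = 535.42 mm². So its area = 535.42 mm². Layer 120 is larger (933.42 vs 535.42 mm²).

layer 120 (z = 14.4 mm)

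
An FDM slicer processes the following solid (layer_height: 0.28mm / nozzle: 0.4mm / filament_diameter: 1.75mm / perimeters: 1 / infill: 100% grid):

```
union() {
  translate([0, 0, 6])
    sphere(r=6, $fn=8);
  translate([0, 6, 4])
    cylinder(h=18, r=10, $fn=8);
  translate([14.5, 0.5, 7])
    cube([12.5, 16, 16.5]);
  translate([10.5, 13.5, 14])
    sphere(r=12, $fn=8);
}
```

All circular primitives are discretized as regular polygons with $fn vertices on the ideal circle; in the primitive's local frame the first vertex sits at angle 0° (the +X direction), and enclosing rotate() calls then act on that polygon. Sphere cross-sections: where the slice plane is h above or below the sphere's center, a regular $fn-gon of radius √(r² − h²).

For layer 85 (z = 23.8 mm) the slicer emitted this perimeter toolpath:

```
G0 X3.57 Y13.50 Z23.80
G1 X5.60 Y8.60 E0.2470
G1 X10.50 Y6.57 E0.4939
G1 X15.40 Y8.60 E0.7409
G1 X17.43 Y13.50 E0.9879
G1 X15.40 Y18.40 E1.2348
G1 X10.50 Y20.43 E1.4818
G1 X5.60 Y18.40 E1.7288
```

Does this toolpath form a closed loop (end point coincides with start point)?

Start point (G0): (3.57, 13.50). End point (last G1): the path does not return to the start — open.

no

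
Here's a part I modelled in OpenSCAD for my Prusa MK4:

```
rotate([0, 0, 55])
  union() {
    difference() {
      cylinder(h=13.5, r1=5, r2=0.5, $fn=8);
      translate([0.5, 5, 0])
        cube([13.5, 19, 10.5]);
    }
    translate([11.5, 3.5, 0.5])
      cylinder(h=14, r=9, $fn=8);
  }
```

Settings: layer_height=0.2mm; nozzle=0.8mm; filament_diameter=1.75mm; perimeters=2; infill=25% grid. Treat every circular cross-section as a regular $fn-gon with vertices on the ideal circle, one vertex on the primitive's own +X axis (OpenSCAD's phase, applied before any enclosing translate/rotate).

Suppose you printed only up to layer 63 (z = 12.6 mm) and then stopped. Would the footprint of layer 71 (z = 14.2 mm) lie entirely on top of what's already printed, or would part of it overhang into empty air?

entirely on top

Compare the two slices. At z = 12.6: the cone: at t=0.933 of its height the radius interpolates to r₁+(r₂−r₁)t = 0.800, giving a regular 8-gon of that circumradius (area = (8/2)·0.800²·sin(360°/8) = 1.81 mm²); the cube at (0.5, 5) does not reach this height (z outside [0, 10.5]); Taking the first minus the rest: none of the subtracted shapes is present at this height, so the cone is unchanged — area = 1.81 mm²; the cylinder at (11.5, 3.5): section is a regular 8-gon, circumradius r=9 (area = (8/2)·9.000²·sin(360°/8) = 229.10 mm²); Taking the union: the 2 present regions are separate (no shared area or edge), so areas and boundary lengths simply add and each stays a separate island — area = 230.91 mm²; (whole slice rotated 55° about Z — lengths, areas and connectivity unchanged). At z = 14.2: the cone is absent (z outside [0, 13.5]); the cube at (0.5, 5) is absent (z outside [0, 10.5]); Taking the first minus the rest: the first operand is absent here, so nothing remains; the r=9 cylinder at (11.5, 3.5) gives a regular 8-gon of circumradius 9 (constant along its height) (area = (8/2)·9.000²·sin(360°/8) = 229.10 mm²); Merging all regions: only the r=9 cylinder at (11.5, 3.5) is present, so the union is just that shape — area = 229.10 mm²; (rotated 55° about Z; rotation is an isometry so areas/perimeters/island counts are preserved). Checking containment: the cross-section at z = 14.2 is a subset of the cross-section at z = 12.6.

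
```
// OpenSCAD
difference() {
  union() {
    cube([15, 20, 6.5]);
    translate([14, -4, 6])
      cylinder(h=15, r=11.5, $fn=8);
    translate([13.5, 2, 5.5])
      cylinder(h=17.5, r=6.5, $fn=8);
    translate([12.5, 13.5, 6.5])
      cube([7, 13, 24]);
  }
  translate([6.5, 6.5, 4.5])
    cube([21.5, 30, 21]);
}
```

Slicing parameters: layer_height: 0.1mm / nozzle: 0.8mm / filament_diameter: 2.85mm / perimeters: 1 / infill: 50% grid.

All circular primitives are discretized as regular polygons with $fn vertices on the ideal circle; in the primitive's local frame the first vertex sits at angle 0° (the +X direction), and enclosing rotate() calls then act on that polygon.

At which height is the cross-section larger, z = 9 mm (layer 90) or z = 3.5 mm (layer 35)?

layer 90 (z = 9 mm)

Layer 90 (z = 9): the cube does not reach this height (z outside [0, 6.5]); the r=11.5 cylinder at (14, -4) contributes a regular 8-gon of circumradius 11.5 (area = (8/2)·11.500²·sin(360°/8) = 374.06 mm²); the r=6.5 cylinder at (13.5, 2) contributes a regular 8-gon of circumradius 6.5 (area = (8/2)·6.500²·sin(360°/8) = 119.50 mm²); the 7×13 cube at (12.5, 13.5) contributes its full rectangle (area 91.00 mm²); Merging all regions: the regions partially overlap — summed areas 584.56 mm² minus the doubly-counted overlap 109.68 mm² gives 474.88 mm² — area = 474.88 mm²; the cube at (6.5, 6.5) is present — its section is the full 21.5×30 rectangle (area 645.00 mm²); After the difference (first − rest): starting from the result so far (474.88 mm²), the 21.5×30 cube at (6.5, 6.5) partially overlaps it — only the 100.64 mm² overlap (of its 645.00 mm²) is removed, clipping the outline — area = 374.24 mm². So its area = 374.24 mm². Layer 35 (z = 3.5): the cube (footprint 15×20) is included at this height (area 300.00 mm²); the cylinder at (14, -4) does not reach this height (z outside [6, 21]); the cylinder at (13.5, 2) does not reach this height (z outside [5.5, 23]); the cube at (12.5, 13.5) is not intersected at this z (z outside [6.5, 30.5]); Combining (union): only the 15×20 cube is present, so the union is just that shape — area = 300.00 mm²; the cube at (6.5, 6.5) is not intersected at this z (z outside [4.5, 25.5]); Taking the first minus the rest: none of the subtracted shapes is present at this height, so the result so far is unchanged — area = 300.00 mm². So its area = 300.00 mm². Layer 90 is larger (374.24 vs 300.00 mm²).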